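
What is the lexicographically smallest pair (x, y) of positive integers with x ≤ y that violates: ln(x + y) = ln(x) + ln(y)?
(x, y) = (1, 1)

Substituting (1, 1) into the claim:
LHS = ln(1 + 1) = ln(2) ≈ 0.6931
RHS = ln(1) + ln(1) = 0

Since LHS ≠ RHS, this pair disproves the claim, and no lexicographically smaller pair (x ≤ y, positive integers) does.

For instance (1, 7) is also a counterexample (LHS = ln(8) ≈ 2.079, RHS = ln(7) ≈ 1.946), but it's lexicographically larger.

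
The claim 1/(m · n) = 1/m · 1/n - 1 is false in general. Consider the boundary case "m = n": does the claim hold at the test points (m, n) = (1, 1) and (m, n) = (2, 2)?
No, fails at both test points

At (1, 1): LHS = 1 ≠ RHS = 0
At (2, 2): LHS = 1/4 ≠ RHS = -3/4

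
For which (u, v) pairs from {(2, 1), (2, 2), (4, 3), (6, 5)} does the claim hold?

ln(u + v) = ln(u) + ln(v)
(2, 2)

Testing each pair:
(2, 1): LHS = ln(3) ≈ 1.099, RHS = ln(2) ≈ 0.6931 → fails
(2, 2): LHS = ln(4) ≈ 1.386, RHS = 2·ln(2) ≈ 1.386 → holds
(4, 3): LHS = ln(7) ≈ 1.946, RHS = ln(3) + ln(4) ≈ 2.485 → fails
(6, 5): LHS = ln(11) ≈ 2.398, RHS = ln(5) + ln(6) ≈ 3.401 → fails

1 of 4 pairs satisfies the claim.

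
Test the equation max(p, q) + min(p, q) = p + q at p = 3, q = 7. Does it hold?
Substituting p = 3, q = 7:

LHS = max(3, 7) + min(3, 7) = 10
RHS = 3 + 7 = 10

LHS = RHS, so the equation holds at this point.

Answer: Holds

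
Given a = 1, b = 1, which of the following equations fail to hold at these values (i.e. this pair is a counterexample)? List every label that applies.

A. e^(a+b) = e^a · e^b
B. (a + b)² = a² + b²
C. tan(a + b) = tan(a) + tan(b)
B, C

Evaluating each claim at the given values:
A. LHS = e^2 ≈ 7.389, RHS = e^2 ≈ 7.389 → holds here (LHS = RHS)
B. LHS = 4, RHS = 2 → fails here (LHS ≠ RHS)
C. LHS = tan(2) ≈ -2.185, RHS = 2·tan(1) ≈ 3.115 → fails here (LHS ≠ RHS)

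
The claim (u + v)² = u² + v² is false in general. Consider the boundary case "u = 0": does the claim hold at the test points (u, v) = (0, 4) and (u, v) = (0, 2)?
At (0, 4): LHS = 16, RHS = 16 → equal
At (0, 2): LHS = 4, RHS = 4 → equal

So the claim does hold at both of these boundary points, even though it is not an identity.

Answer: Yes, holds at both test points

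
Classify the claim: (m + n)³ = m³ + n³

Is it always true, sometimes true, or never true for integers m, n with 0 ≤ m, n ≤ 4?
It holds at (m, n) = (0, 1) (both sides equal 1), but fails at (m, n) = (3, 2) (LHS = 125, RHS = 35).

Answer: Sometimes true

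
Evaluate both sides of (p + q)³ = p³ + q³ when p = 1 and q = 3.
LHS = (1 + 3)³ = 64
RHS = 1³ + 3³ = 28

LHS ≠ RHS, so the equation does not hold here.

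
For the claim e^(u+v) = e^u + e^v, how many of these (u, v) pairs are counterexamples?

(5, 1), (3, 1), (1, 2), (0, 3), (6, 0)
5

Testing each pair:
(5, 1): LHS = e^6 ≈ 403.4, RHS = e + e^5 ≈ 151.1 → counterexample
(3, 1): LHS = e^4 ≈ 54.6, RHS = e + e^3 ≈ 22.8 → counterexample
(1, 2): LHS = e^3 ≈ 20.09, RHS = e + e^2 ≈ 10.11 → counterexample
(0, 3): LHS = e^3 ≈ 20.09, RHS = 1 + e^3 ≈ 21.09 → counterexample
(6, 0): LHS = e^6 ≈ 403.4, RHS = 1 + e^6 ≈ 404.4 → counterexample

That makes 5 counterexamples.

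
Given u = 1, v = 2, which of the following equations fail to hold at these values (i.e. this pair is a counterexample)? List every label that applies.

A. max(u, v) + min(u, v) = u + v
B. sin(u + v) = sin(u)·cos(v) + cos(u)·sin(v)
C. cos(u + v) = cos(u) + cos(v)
C

Evaluating each claim at the given values:
A. LHS = 3, RHS = 3 → holds here (LHS = RHS)
B. LHS = sin(3) ≈ 0.1411, RHS = sin(1)·cos(2) + sin(2)·cos(1) ≈ 0.1411 → holds here (LHS = RHS)
C. LHS = cos(3) ≈ -0.99, RHS = cos(2) + cos(1) ≈ 0.1242 → fails here (LHS ≠ RHS)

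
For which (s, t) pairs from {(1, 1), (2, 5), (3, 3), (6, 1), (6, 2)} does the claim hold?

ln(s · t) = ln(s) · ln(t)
Testing each pair:
(1, 1): LHS = 0, RHS = 0 → holds
(2, 5): LHS = ln(10) ≈ 2.303, RHS = ln(2)·ln(5) ≈ 1.116 → fails
(3, 3): LHS = ln(9) ≈ 2.197, RHS = ln(3)² ≈ 1.207 → fails
(6, 1): LHS = ln(6) ≈ 1.792, RHS = 0 → fails
(6, 2): LHS = ln(12) ≈ 2.485, RHS = ln(2)·ln(6) ≈ 1.242 → fails

1 of 5 pairs satisfies the claim.

Answer: (1, 1)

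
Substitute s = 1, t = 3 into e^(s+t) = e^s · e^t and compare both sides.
LHS = e^(1+3) = e^4 ≈ 54.6
RHS = e^1 · e^3 = e^4 ≈ 54.6

LHS = RHS: the two sides agree.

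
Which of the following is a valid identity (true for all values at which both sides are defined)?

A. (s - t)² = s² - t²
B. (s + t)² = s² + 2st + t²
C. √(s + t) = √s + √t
B

A: fails at (3, 5) — LHS = 4, RHS = -16.
B: holds — e.g. at (4, 5), both sides equal 81.
C: fails at (2, 2) — LHS = 2, RHS = 2·√(2) ≈ 2.828.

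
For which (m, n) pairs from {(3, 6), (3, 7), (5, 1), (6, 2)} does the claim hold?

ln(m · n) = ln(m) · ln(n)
Testing each pair:
(3, 6): LHS = ln(18) ≈ 2.89, RHS = ln(3)·ln(6) ≈ 1.968 → fails
(3, 7): LHS = ln(21) ≈ 3.045, RHS = ln(3)·ln(7) ≈ 2.138 → fails
(5, 1): LHS = ln(5) ≈ 1.609, RHS = 0 → fails
(6, 2): LHS = ln(12) ≈ 2.485, RHS = ln(2)·ln(6) ≈ 1.242 → fails

No pair satisfies the claim.

Answer: None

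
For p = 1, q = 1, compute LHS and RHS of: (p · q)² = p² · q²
LHS = (1 · 1)² = 1
RHS = 1² · 1² = 1

LHS = RHS: the two sides agree.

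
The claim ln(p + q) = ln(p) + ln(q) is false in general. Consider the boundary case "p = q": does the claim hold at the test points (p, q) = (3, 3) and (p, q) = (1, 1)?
No, fails at both test points

At (3, 3): LHS = ln(6) ≈ 1.792 ≠ RHS = 2·ln(3) ≈ 2.197
At (1, 1): LHS = ln(2) ≈ 0.6931 ≠ RHS = 0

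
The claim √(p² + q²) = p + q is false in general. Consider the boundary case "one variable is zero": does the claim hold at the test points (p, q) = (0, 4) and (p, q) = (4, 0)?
At (0, 4): LHS = 4, RHS = 4 → equal
At (4, 0): LHS = 4, RHS = 4 → equal

So the claim does hold at both of these boundary points, even though it is not an identity.

Answer: Yes, holds at both test points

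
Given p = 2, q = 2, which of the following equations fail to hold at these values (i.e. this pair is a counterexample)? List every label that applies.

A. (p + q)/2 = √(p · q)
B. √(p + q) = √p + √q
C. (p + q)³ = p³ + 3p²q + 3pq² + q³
B

Evaluating each claim at the given values:
A. LHS = 2, RHS = 2 → holds here (LHS = RHS)
B. LHS = 2, RHS = 2·√(2) ≈ 2.828 → fails here (LHS ≠ RHS)
C. LHS = 64, RHS = 64 → holds here (LHS = RHS)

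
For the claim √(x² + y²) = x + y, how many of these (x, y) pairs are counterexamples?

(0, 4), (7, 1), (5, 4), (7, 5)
3

Testing each pair:
(0, 4): LHS = 4, RHS = 4 → satisfies claim
(7, 1): LHS = 5·√(2) ≈ 7.071, RHS = 8 → counterexample
(5, 4): LHS = √(41) ≈ 6.403, RHS = 9 → counterexample
(7, 5): LHS = √(74) ≈ 8.602, RHS = 12 → counterexample

That makes 3 counterexamples.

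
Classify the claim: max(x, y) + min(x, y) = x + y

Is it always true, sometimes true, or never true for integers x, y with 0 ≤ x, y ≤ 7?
The identity holds for every pair in the range. For instance at (x, y) = (1, 5): both sides equal 6.

Answer: Always true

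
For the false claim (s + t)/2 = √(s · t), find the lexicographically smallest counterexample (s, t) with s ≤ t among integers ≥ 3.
(s, t) = (3, 4)

Substituting (3, 4) into the claim:
LHS = (3 + 4)/2 = 7/2
RHS = √(3 · 4) = 2·√(3) ≈ 3.464

Since LHS ≠ RHS, this pair disproves the claim, and no lexicographically smaller pair (s ≤ t, integers ≥ 3) does.

For instance (6, 10) is also a counterexample (LHS = 8, RHS = 2·√(15) ≈ 7.746), but it's lexicographically larger.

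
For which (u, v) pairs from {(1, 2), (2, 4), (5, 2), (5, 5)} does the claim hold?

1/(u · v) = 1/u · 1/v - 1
None

Testing each pair:
(1, 2): LHS = 1/2, RHS = -1/2 → fails
(2, 4): LHS = 1/8, RHS = -7/8 → fails
(5, 2): LHS = 1/10, RHS = -9/10 → fails
(5, 5): LHS = 1/25, RHS = -24/25 → fails

No pair satisfies the claim.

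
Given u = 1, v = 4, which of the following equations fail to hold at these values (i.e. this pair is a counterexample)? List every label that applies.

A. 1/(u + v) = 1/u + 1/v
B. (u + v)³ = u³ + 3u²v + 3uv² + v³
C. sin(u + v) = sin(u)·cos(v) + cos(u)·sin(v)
A

Evaluating each claim at the given values:
A. LHS = 1/5, RHS = 5/4 → fails here (LHS ≠ RHS)
B. LHS = 125, RHS = 125 → holds here (LHS = RHS)
C. LHS = sin(5) ≈ -0.9589, RHS = sin(1)·cos(4) + sin(4)·cos(1) ≈ -0.9589 → holds here (LHS = RHS)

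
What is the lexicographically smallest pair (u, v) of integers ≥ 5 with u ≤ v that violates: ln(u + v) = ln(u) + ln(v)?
Substituting (5, 5) into the claim:
LHS = ln(5 + 5) = ln(10) ≈ 2.303
RHS = ln(5) + ln(5) = 2·ln(5) ≈ 3.219

Since LHS ≠ RHS, this pair disproves the claim, and no lexicographically smaller pair (u ≤ v, integers ≥ 5) does.

For instance (10, 11) is also a counterexample (LHS = ln(21) ≈ 3.045, RHS = ln(10) + ln(11) ≈ 4.7), but it's lexicographically larger.

Answer: (u, v) = (5, 5)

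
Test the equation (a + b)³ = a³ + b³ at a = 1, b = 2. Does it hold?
Fails

Substituting a = 1, b = 2:

LHS = (1 + 2)³ = 27
RHS = 1³ + 2³ = 9

LHS ≠ RHS, so the equation does not hold at this point.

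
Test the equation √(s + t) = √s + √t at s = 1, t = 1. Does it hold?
Fails

Substituting s = 1, t = 1:

LHS = √(1 + 1) = √(2) ≈ 1.414
RHS = √1 + √1 = 2

LHS ≠ RHS, so the equation does not hold at this point.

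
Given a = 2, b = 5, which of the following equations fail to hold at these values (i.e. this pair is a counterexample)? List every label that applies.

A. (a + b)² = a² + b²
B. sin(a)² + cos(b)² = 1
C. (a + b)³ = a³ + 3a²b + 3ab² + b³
Evaluating each claim at the given values:
A. LHS = 49, RHS = 29 → fails here (LHS ≠ RHS)
B. LHS = cos(5)² + sin(2)² ≈ 0.9073, RHS = 1 → fails here (LHS ≠ RHS)
C. LHS = 343, RHS = 343 → holds here (LHS = RHS)

Answer: A, B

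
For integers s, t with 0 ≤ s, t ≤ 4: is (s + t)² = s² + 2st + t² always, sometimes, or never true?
The identity holds for every pair in the range. For instance at (s, t) = (4, 1): both sides equal 25.

Answer: Always true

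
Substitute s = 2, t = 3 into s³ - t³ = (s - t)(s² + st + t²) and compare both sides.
LHS = 2³ - 3³ = -19
RHS = (2 - 3)(2² + 2·3 + 3²) = -19

LHS = RHS: the two sides agree.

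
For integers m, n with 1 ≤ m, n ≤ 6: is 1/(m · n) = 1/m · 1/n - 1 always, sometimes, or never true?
Never true

The claim fails for every pair in the range. For instance at (m, n) = (5, 6): LHS = 1/30, RHS = -29/30.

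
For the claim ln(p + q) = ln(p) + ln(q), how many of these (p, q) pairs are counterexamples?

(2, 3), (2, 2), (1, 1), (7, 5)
3

Testing each pair:
(2, 3): LHS = ln(5) ≈ 1.609, RHS = ln(2) + ln(3) ≈ 1.792 → counterexample
(2, 2): LHS = ln(4) ≈ 1.386, RHS = 2·ln(2) ≈ 1.386 → satisfies claim
(1, 1): LHS = ln(2) ≈ 0.6931, RHS = 0 → counterexample
(7, 5): LHS = ln(12) ≈ 2.485, RHS = ln(5) + ln(7) ≈ 3.555 → counterexample

That makes 3 counterexamples.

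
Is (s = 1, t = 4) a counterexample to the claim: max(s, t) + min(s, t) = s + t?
No

Substituting s = 1, t = 4:
LHS = max(1, 4) + min(1, 4) = 5
RHS = 1 + 4 = 5

The sides agree, so this pair does not disprove the claim.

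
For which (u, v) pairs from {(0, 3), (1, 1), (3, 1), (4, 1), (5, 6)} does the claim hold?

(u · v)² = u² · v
Testing each pair:
(0, 3): LHS = 0, RHS = 0 → holds
(1, 1): LHS = 1, RHS = 1 → holds
(3, 1): LHS = 9, RHS = 9 → holds
(4, 1): LHS = 16, RHS = 16 → holds
(5, 6): LHS = 900, RHS = 150 → fails

4 of 5 pairs satisfy the claim.

Answer: (0, 3), (1, 1), (3, 1), (4, 1)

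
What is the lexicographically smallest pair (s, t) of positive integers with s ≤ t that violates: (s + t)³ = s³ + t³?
Substituting (1, 1) into the claim:
LHS = (1 + 1)³ = 8
RHS = 1³ + 1³ = 2

Since LHS ≠ RHS, this pair disproves the claim, and no lexicographically smaller pair (s ≤ t, positive integers) does.

For instance (2, 5) is also a counterexample (LHS = 343, RHS = 133), but it's lexicographically larger.

Answer: (s, t) = (1, 1)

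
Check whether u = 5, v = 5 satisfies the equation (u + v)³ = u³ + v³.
Fails

Substituting u = 5, v = 5:

LHS = (5 + 5)³ = 1000
RHS = 5³ + 5³ = 250

LHS ≠ RHS, so the equation does not hold at this point.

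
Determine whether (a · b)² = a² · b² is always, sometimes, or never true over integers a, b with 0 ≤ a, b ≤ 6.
The identity holds for every pair in the range. For instance at (a, b) = (0, 3): both sides equal 0.

Answer: Always true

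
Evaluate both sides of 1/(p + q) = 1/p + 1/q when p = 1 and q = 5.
LHS = 1/(1 + 5) = 1/6
RHS = 1/1 + 1/5 = 6/5

LHS ≠ RHS, so the equation does not hold here.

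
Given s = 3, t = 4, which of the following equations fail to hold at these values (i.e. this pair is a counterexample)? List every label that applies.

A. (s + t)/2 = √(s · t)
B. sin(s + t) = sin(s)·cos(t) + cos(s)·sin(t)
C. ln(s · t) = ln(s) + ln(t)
Evaluating each claim at the given values:
A. LHS = 7/2, RHS = 2·√(3) ≈ 3.464 → fails here (LHS ≠ RHS)
B. LHS = sin(7) ≈ 0.657, RHS = sin(3)·cos(4) + sin(4)·cos(3) ≈ 0.657 → holds here (LHS = RHS)
C. LHS = ln(12) ≈ 2.485, RHS = ln(3) + ln(4) ≈ 2.485 → holds here (LHS = RHS)

Answer: A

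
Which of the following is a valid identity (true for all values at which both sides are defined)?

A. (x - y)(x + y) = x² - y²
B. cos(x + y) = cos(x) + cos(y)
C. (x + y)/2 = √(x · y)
A

A: holds — e.g. at (1, 1), both sides equal 0.
B: fails at (3, 4) — LHS = cos(7) ≈ 0.7539, RHS = cos(3) + cos(4) ≈ -1.644.
C: fails at (3, 4) — LHS = 7/2, RHS = 2·√(3) ≈ 3.464.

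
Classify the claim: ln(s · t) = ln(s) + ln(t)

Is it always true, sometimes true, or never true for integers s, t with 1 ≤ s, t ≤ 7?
The identity holds for every pair in the range. For instance at (s, t) = (3, 6): both sides equal ln(18) ≈ 2.89.

Answer: Always true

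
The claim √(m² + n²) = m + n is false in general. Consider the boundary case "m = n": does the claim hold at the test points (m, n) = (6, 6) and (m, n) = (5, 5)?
At (6, 6): LHS = 6·√(2) ≈ 8.485 ≠ RHS = 12
At (5, 5): LHS = 5·√(2) ≈ 7.071 ≠ RHS = 10

Answer: No, fails at both test points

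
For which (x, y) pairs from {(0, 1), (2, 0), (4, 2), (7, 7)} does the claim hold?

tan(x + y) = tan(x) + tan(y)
Testing each pair:
(0, 1): LHS = tan(1) ≈ 1.557, RHS = tan(1) ≈ 1.557 → holds
(2, 0): LHS = tan(2) ≈ -2.185, RHS = tan(2) ≈ -2.185 → holds
(4, 2): LHS = tan(6) ≈ -0.291, RHS = tan(2) + tan(4) ≈ -1.027 → fails
(7, 7): LHS = tan(14) ≈ 7.245, RHS = 2·tan(7) ≈ 1.743 → fails

2 of 4 pairs satisfy the claim.

Answer: (0, 1), (2, 0)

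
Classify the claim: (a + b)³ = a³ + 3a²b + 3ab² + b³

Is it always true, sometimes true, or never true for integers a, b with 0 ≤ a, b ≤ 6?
Always true

The identity holds for every pair in the range. For instance at (a, b) = (6, 4): both sides equal 1000.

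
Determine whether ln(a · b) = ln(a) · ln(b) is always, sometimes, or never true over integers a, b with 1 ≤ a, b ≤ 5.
It holds at (a, b) = (1, 1) (both sides equal 0), but fails at (a, b) = (1, 2) (LHS = ln(2) ≈ 0.6931, RHS = 0).

Answer: Sometimes true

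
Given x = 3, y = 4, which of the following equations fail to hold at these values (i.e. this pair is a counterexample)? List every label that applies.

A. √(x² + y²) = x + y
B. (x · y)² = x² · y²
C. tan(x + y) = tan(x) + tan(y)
Evaluating each claim at the given values:
A. LHS = 5, RHS = 7 → fails here (LHS ≠ RHS)
B. LHS = 144, RHS = 144 → holds here (LHS = RHS)
C. LHS = tan(7) ≈ 0.8714, RHS = tan(3) + tan(4) ≈ 1.015 → fails here (LHS ≠ RHS)

Answer: A, C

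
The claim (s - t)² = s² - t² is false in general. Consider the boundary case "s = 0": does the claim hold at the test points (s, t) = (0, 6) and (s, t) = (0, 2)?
At (0, 6): LHS = 36 ≠ RHS = -36
At (0, 2): LHS = 4 ≠ RHS = -4

Answer: No, fails at both test points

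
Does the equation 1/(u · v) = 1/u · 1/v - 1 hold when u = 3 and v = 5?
Fails

Substituting u = 3, v = 5:

LHS = 1/(3 · 5) = 1/15
RHS = 1/3 · 1/5 - 1 = -14/15

LHS ≠ RHS, so the equation does not hold at this point.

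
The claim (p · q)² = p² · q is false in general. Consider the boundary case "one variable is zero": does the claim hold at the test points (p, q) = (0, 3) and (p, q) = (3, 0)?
At (0, 3): LHS = 0, RHS = 0 → equal
At (3, 0): LHS = 0, RHS = 0 → equal

So the claim does hold at both of these boundary points, even though it is not an identity.

Answer: Yes, holds at both test points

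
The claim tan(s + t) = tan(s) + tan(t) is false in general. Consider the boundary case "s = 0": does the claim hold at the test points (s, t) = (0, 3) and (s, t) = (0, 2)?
At (0, 3): LHS = tan(3) ≈ -0.1425, RHS = tan(3) ≈ -0.1425 → equal
At (0, 2): LHS = tan(2) ≈ -2.185, RHS = tan(2) ≈ -2.185 → equal

So the claim does hold at both of these boundary points, even though it is not an identity.

Answer: Yes, holds at both test points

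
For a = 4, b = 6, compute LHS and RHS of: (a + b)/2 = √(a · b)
LHS = (4 + 6)/2 = 5
RHS = √(4 · 6) = 2·√(6) ≈ 4.899

LHS ≠ RHS (they differ by about 0.101), so the equation does not hold here.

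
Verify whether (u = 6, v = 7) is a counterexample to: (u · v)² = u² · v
Substituting u = 6, v = 7:
LHS = (6 · 7)² = 1764
RHS = 6² · 7 = 252

Since LHS ≠ RHS, this pair disproves the claim.

Answer: Yes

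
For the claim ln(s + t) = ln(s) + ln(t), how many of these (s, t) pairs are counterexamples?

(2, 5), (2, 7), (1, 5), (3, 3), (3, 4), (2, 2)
Testing each pair:
(2, 5): LHS = ln(7) ≈ 1.946, RHS = ln(2) + ln(5) ≈ 2.303 → counterexample
(2, 7): LHS = ln(9) ≈ 2.197, RHS = ln(2) + ln(7) ≈ 2.639 → counterexample
(1, 5): LHS = ln(6) ≈ 1.792, RHS = ln(5) ≈ 1.609 → counterexample
(3, 3): LHS = ln(6) ≈ 1.792, RHS = 2·ln(3) ≈ 2.197 → counterexample
(3, 4): LHS = ln(7) ≈ 1.946, RHS = ln(3) + ln(4) ≈ 2.485 → counterexample
(2, 2): LHS = ln(4) ≈ 1.386, RHS = 2·ln(2) ≈ 1.386 → satisfies claim

That makes 5 counterexamples.

Answer: 5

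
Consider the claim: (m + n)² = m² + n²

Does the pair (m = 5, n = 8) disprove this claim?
Substituting m = 5, n = 8:
LHS = (5 + 8)² = 169
RHS = 5² + 8² = 89

Since LHS ≠ RHS, this pair disproves the claim.

Answer: Yes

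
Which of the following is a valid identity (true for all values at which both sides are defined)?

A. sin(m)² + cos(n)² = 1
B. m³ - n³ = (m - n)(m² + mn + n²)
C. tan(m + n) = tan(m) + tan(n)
A: fails at (1, 5) — LHS = cos(5)² + sin(1)² ≈ 0.7885, RHS = 1.
B: holds — e.g. at (1, 5), both sides equal -124.
C: fails at (3, 4) — LHS = tan(7) ≈ 0.8714, RHS = tan(3) + tan(4) ≈ 1.015.

Answer: B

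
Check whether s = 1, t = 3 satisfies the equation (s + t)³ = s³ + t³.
Fails

Substituting s = 1, t = 3:

LHS = (1 + 3)³ = 64
RHS = 1³ + 3³ = 28

LHS ≠ RHS, so the equation does not hold at this point.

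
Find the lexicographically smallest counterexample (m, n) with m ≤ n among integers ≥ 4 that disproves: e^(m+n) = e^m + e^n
(m, n) = (4, 4)

Substituting (4, 4) into the claim:
LHS = e^(4+4) = e^8 ≈ 2981
RHS = e^4 + e^4 = 2·e^4 ≈ 109.2

Since LHS ≠ RHS, this pair disproves the claim, and no lexicographically smaller pair (m ≤ n, integers ≥ 4) does.

For instance (4, 8) is also a counterexample (LHS = e^12 ≈ 162754.8, RHS = e^4 + e^8 ≈ 3036), but it's lexicographically larger.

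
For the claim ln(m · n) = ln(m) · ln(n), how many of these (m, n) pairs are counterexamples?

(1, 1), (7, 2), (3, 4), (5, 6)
3

Testing each pair:
(1, 1): LHS = 0, RHS = 0 → satisfies claim
(7, 2): LHS = ln(14) ≈ 2.639, RHS = ln(2)·ln(7) ≈ 1.349 → counterexample
(3, 4): LHS = ln(12) ≈ 2.485, RHS = ln(3)·ln(4) ≈ 1.523 → counterexample
(5, 6): LHS = ln(30) ≈ 3.401, RHS = ln(5)·ln(6) ≈ 2.884 → counterexample

That makes 3 counterexamples.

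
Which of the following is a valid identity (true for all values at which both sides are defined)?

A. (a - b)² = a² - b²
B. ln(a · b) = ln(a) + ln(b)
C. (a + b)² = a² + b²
A: fails at (3, 7) — LHS = 16, RHS = -40.
B: holds — e.g. at (1, 5), both sides equal ln(5) ≈ 1.609.
C: fails at (3, 7) — LHS = 100, RHS = 58.

Answer: B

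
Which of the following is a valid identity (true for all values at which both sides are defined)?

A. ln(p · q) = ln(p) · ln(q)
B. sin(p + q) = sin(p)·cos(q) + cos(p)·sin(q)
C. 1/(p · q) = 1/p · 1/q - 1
A: fails at (5, 8) — LHS = ln(40) ≈ 3.689, RHS = ln(5)·ln(8) ≈ 3.347.
B: holds — e.g. at (1, 5), both sides equal sin(6) ≈ -0.2794.
C: fails at (4, 6) — LHS = 1/24, RHS = -23/24.

Answer: B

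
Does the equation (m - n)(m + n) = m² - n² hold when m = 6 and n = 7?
Substituting m = 6, n = 7:

LHS = (6 - 7)(6 + 7) = -13
RHS = 6² - 7² = -13

LHS = RHS, so the equation holds at this point.

Answer: Holds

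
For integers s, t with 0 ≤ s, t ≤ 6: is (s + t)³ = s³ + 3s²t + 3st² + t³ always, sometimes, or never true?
The identity holds for every pair in the range. For instance at (s, t) = (4, 6): both sides equal 1000.

Answer: Always true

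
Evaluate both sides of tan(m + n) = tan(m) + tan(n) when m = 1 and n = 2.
LHS = tan(1 + 2) = tan(3) ≈ -0.1425
RHS = tan(1) + tan(2) ≈ -0.6276

LHS ≠ RHS (they differ by about 0.4851), so the equation does not hold here.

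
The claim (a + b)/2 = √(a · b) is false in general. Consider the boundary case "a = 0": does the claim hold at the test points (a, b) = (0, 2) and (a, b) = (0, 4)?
No, fails at both test points

At (0, 2): LHS = 1 ≠ RHS = 0
At (0, 4): LHS = 2 ≠ RHS = 0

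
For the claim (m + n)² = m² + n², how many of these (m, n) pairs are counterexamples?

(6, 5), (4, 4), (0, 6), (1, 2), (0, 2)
3

Testing each pair:
(6, 5): LHS = 121, RHS = 61 → counterexample
(4, 4): LHS = 64, RHS = 32 → counterexample
(0, 6): LHS = 36, RHS = 36 → satisfies claim
(1, 2): LHS = 9, RHS = 5 → counterexample
(0, 2): LHS = 4, RHS = 4 → satisfies claim

That makes 3 counterexamples.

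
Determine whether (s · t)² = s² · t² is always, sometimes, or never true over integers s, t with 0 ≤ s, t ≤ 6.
The identity holds for every pair in the range. For instance at (s, t) = (5, 0): both sides equal 0.

Answer: Always true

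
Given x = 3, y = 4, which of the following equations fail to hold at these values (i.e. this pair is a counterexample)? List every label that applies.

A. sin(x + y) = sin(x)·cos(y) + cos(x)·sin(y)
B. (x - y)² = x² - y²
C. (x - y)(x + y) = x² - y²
B

Evaluating each claim at the given values:
A. LHS = sin(7) ≈ 0.657, RHS = sin(3)·cos(4) + sin(4)·cos(3) ≈ 0.657 → holds here (LHS = RHS)
B. LHS = 1, RHS = -7 → fails here (LHS ≠ RHS)
C. LHS = -7, RHS = -7 → holds here (LHS = RHS)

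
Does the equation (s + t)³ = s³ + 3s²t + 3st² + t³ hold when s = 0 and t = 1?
Substituting s = 0, t = 1:

LHS = (0 + 1)³ = 1
RHS = 0³ + 3·0²·1 + 3·0·1² + 1³ = 1

LHS = RHS, so the equation holds at this point.

Answer: Holds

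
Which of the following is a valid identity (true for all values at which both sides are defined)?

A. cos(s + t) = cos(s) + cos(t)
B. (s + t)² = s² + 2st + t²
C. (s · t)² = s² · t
B

A: fails at (2, 3) — LHS = cos(5) ≈ 0.2837, RHS = cos(3) + cos(2) ≈ -1.406.
B: holds — e.g. at (2, 2), both sides equal 16.
C: fails at (2, 2) — LHS = 16, RHS = 8.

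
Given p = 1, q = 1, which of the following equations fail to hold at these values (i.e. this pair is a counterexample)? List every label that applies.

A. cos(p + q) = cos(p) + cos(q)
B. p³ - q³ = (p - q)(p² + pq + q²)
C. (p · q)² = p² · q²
A

Evaluating each claim at the given values:
A. LHS = cos(2) ≈ -0.4161, RHS = 2·cos(1) ≈ 1.081 → fails here (LHS ≠ RHS)
B. LHS = 0, RHS = 0 → holds here (LHS = RHS)
C. LHS = 1, RHS = 1 → holds here (LHS = RHS)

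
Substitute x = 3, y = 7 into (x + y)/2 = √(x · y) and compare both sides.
LHS = (3 + 7)/2 = 5
RHS = √(3 · 7) = √(21) ≈ 4.583

LHS ≠ RHS (they differ by about 0.4174), so the equation does not hold here.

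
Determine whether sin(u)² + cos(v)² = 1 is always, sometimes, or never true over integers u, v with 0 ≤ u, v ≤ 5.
It holds at (u, v) = (2, 2) (both sides equal 1), but fails at (u, v) = (1, 5) (LHS = cos(5)² + sin(1)² ≈ 0.7885, RHS = 1).

Answer: Sometimes true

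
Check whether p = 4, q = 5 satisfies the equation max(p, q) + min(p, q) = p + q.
Holds

Substituting p = 4, q = 5:

LHS = max(4, 5) + min(4, 5) = 9
RHS = 4 + 5 = 9

LHS = RHS, so the equation holds at this point.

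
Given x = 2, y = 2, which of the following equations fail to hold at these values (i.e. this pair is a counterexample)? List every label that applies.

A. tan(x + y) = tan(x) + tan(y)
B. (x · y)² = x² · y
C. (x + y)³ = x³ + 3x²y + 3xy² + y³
A, B

Evaluating each claim at the given values:
A. LHS = tan(4) ≈ 1.158, RHS = 2·tan(2) ≈ -4.37 → fails here (LHS ≠ RHS)
B. LHS = 16, RHS = 8 → fails here (LHS ≠ RHS)
C. LHS = 64, RHS = 64 → holds here (LHS = RHS)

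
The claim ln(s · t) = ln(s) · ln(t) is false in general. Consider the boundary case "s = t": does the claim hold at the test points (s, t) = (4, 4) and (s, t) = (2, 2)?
No, fails at both test points

At (4, 4): LHS = ln(16) ≈ 2.773 ≠ RHS = ln(4)² ≈ 1.922
At (2, 2): LHS = ln(4) ≈ 1.386 ≠ RHS = ln(2)² ≈ 0.4805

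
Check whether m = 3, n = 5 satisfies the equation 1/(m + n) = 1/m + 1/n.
Fails

Substituting m = 3, n = 5:

LHS = 1/(3 + 5) = 1/8
RHS = 1/3 + 1/5 = 8/15

LHS ≠ RHS, so the equation does not hold at this point.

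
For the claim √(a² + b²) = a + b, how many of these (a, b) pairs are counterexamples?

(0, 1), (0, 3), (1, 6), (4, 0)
Testing each pair:
(0, 1): LHS = 1, RHS = 1 → satisfies claim
(0, 3): LHS = 3, RHS = 3 → satisfies claim
(1, 6): LHS = √(37) ≈ 6.083, RHS = 7 → counterexample
(4, 0): LHS = 4, RHS = 4 → satisfies claim

That makes 1 counterexample.

Answer: 1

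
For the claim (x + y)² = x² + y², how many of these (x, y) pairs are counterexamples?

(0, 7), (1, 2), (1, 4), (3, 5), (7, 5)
Testing each pair:
(0, 7): LHS = 49, RHS = 49 → satisfies claim
(1, 2): LHS = 9, RHS = 5 → counterexample
(1, 4): LHS = 25, RHS = 17 → counterexample
(3, 5): LHS = 64, RHS = 34 → counterexample
(7, 5): LHS = 144, RHS = 74 → counterexample

That makes 4 counterexamples.

Answer: 4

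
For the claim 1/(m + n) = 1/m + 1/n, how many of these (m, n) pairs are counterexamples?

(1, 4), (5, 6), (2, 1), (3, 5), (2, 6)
Testing each pair:
(1, 4): LHS = 1/5, RHS = 5/4 → counterexample
(5, 6): LHS = 1/11, RHS = 11/30 → counterexample
(2, 1): LHS = 1/3, RHS = 3/2 → counterexample
(3, 5): LHS = 1/8, RHS = 8/15 → counterexample
(2, 6): LHS = 1/8, RHS = 2/3 → counterexample

That makes 5 counterexamples.

Answer: 5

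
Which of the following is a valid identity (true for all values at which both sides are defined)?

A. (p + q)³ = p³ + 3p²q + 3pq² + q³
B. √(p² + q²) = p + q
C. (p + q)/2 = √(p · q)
A

A: holds — e.g. at (2, 4), both sides equal 216.
B: fails at (3, 4) — LHS = 5, RHS = 7.
C: fails at (2, 5) — LHS = 7/2, RHS = √(10) ≈ 3.162.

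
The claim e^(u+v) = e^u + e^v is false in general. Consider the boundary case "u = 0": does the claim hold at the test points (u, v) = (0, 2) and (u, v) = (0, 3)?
No, fails at both test points

At (0, 2): LHS = e^2 ≈ 7.389 ≠ RHS = 1 + e^2 ≈ 8.389
At (0, 3): LHS = e^3 ≈ 20.09 ≠ RHS = 1 + e^3 ≈ 21.09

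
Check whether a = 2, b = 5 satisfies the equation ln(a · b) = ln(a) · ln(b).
Fails

Substituting a = 2, b = 5:

LHS = ln(2 · 5) = ln(10) ≈ 2.303
RHS = ln(2) · ln(5) ≈ 1.116

LHS ≠ RHS, so the equation does not hold at this point.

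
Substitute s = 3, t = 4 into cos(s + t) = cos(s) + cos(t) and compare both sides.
LHS = cos(3 + 4) = cos(7) ≈ 0.7539
RHS = cos(3) + cos(4) ≈ -1.644

LHS ≠ RHS (they differ by about 2.398), so the equation does not hold here.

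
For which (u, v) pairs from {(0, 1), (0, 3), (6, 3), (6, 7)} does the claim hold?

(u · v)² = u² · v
(0, 1), (0, 3)

Testing each pair:
(0, 1): LHS = 0, RHS = 0 → holds
(0, 3): LHS = 0, RHS = 0 → holds
(6, 3): LHS = 324, RHS = 108 → fails
(6, 7): LHS = 1764, RHS = 252 → fails

2 of 4 pairs satisfy the claim.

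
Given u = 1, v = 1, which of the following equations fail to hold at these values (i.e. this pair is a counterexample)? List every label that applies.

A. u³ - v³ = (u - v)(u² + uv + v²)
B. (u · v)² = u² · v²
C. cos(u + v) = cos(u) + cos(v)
C

Evaluating each claim at the given values:
A. LHS = 0, RHS = 0 → holds here (LHS = RHS)
B. LHS = 1, RHS = 1 → holds here (LHS = RHS)
C. LHS = cos(2) ≈ -0.4161, RHS = 2·cos(1) ≈ 1.081 → fails here (LHS ≠ RHS)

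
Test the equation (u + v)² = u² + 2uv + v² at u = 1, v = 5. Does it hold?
Holds

Substituting u = 1, v = 5:

LHS = (1 + 5)² = 36
RHS = 1² + 2·1·5 + 5² = 36

LHS = RHS, so the equation holds at this point.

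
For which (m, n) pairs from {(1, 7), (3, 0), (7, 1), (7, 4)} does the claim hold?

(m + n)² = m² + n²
(3, 0)

Testing each pair:
(1, 7): LHS = 64, RHS = 50 → fails
(3, 0): LHS = 9, RHS = 9 → holds
(7, 1): LHS = 64, RHS = 50 → fails
(7, 4): LHS = 121, RHS = 65 → fails

1 of 4 pairs satisfies the claim.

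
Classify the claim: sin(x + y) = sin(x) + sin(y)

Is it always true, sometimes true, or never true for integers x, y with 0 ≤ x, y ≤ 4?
It holds at (x, y) = (1, 0) (both sides equal sin(1) ≈ 0.8415), but fails at (x, y) = (2, 2) (LHS = sin(4) ≈ -0.7568, RHS = 2·sin(2) ≈ 1.819).

Answer: Sometimes true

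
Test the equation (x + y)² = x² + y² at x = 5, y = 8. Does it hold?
Fails

Substituting x = 5, y = 8:

LHS = (5 + 8)² = 169
RHS = 5² + 8² = 89

LHS ≠ RHS, so the equation does not hold at this point.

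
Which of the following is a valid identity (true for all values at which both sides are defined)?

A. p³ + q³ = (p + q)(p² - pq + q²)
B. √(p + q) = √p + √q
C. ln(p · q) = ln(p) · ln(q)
A

A: holds — e.g. at (2, 3), both sides equal 35.
B: fails at (4, 6) — LHS = √(10) ≈ 3.162, RHS = 2 + √(6) ≈ 4.449.
C: fails at (3, 7) — LHS = ln(21) ≈ 3.045, RHS = ln(3)·ln(7) ≈ 2.138.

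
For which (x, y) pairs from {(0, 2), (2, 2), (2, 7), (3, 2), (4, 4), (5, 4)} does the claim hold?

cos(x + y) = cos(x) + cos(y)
Testing each pair:
(0, 2): LHS = cos(2) ≈ -0.4161, RHS = cos(2) + 1 ≈ 0.5839 → fails
(2, 2): LHS = cos(4) ≈ -0.6536, RHS = 2·cos(2) ≈ -0.8323 → fails
(2, 7): LHS = cos(9) ≈ -0.9111, RHS = cos(2) + cos(7) ≈ 0.3378 → fails
(3, 2): LHS = cos(5) ≈ 0.2837, RHS = cos(3) + cos(2) ≈ -1.406 → fails
(4, 4): LHS = cos(8) ≈ -0.1455, RHS = 2·cos(4) ≈ -1.307 → fails
(5, 4): LHS = cos(9) ≈ -0.9111, RHS = cos(4) + cos(5) ≈ -0.37 → fails

No pair satisfies the claim.

Answer: None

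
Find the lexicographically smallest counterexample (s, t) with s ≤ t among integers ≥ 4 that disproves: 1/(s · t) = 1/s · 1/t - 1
Substituting (4, 4) into the claim:
LHS = 1/(4 · 4) = 1/16
RHS = 1/4 · 1/4 - 1 = -15/16

Since LHS ≠ RHS, this pair disproves the claim, and no lexicographically smaller pair (s ≤ t, integers ≥ 4) does.

For instance (4, 6) is also a counterexample (LHS = 1/24, RHS = -23/24), but it's lexicographically larger.

Answer: (s, t) = (4, 4)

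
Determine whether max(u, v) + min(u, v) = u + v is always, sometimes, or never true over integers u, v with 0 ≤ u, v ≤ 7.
Always true

The identity holds for every pair in the range. For instance at (u, v) = (0, 6): both sides equal 6.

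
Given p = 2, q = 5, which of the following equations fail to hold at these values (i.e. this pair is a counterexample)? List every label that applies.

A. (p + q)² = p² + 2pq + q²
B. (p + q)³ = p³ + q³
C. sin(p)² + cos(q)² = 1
Evaluating each claim at the given values:
A. LHS = 49, RHS = 49 → holds here (LHS = RHS)
B. LHS = 343, RHS = 133 → fails here (LHS ≠ RHS)
C. LHS = cos(5)² + sin(2)² ≈ 0.9073, RHS = 1 → fails here (LHS ≠ RHS)

Answer: B, C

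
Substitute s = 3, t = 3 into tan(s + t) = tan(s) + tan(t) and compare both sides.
LHS = tan(3 + 3) = tan(6) ≈ -0.291
RHS = tan(3) + tan(3) = 2·tan(3) ≈ -0.2851

LHS ≠ RHS (they differ by about 0.005913), so the equation does not hold here.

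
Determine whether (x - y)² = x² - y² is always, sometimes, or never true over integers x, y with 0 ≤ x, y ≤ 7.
It holds at (x, y) = (3, 0) (both sides equal 9), but fails at (x, y) = (3, 6) (LHS = 9, RHS = -27).

Answer: Sometimes true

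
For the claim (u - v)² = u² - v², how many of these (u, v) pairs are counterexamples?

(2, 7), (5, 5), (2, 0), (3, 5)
2

Testing each pair:
(2, 7): LHS = 25, RHS = -45 → counterexample
(5, 5): LHS = 0, RHS = 0 → satisfies claim
(2, 0): LHS = 4, RHS = 4 → satisfies claim
(3, 5): LHS = 4, RHS = -16 → counterexample

That makes 2 counterexamples.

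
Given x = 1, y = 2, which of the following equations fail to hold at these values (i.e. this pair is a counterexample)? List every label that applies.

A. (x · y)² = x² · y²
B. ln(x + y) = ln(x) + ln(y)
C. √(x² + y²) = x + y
B, C

Evaluating each claim at the given values:
A. LHS = 4, RHS = 4 → holds here (LHS = RHS)
B. LHS = ln(3) ≈ 1.099, RHS = ln(2) ≈ 0.6931 → fails here (LHS ≠ RHS)
C. LHS = √(5) ≈ 2.236, RHS = 3 → fails here (LHS ≠ RHS)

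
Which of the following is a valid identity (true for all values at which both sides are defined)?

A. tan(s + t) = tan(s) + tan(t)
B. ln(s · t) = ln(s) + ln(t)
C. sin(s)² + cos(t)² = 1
A: fails at (3, 4) — LHS = tan(7) ≈ 0.8714, RHS = tan(3) + tan(4) ≈ 1.015.
B: holds — e.g. at (2, 2), both sides equal ln(4) ≈ 1.386.
C: fails at (2, 5) — LHS = cos(5)² + sin(2)² ≈ 0.9073, RHS = 1.

Answer: B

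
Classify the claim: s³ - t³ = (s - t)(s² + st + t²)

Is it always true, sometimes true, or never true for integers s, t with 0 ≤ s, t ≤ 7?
Always true

The identity holds for every pair in the range. For instance at (s, t) = (5, 0): both sides equal 125.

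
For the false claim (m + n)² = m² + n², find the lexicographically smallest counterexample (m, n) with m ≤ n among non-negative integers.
At (0, 1): both sides equal 1, so it holds there.
At (0, 3): both sides equal 9, so it holds there.

Substituting (1, 1) into the claim:
LHS = (1 + 1)² = 4
RHS = 1² + 1² = 2

Since LHS ≠ RHS, this pair disproves the claim, and no lexicographically smaller pair (m ≤ n, non-negative integers) does.

For instance (3, 3) is also a counterexample (LHS = 36, RHS = 18), but it's lexicographically larger.

Answer: (m, n) = (1, 1)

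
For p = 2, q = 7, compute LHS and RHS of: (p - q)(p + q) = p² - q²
LHS = (2 - 7)(2 + 7) = -45
RHS = 2² - 7² = -45

LHS = RHS: the two sides agree.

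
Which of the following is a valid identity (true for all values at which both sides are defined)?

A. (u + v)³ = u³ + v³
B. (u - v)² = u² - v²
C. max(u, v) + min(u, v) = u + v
C

A: fails at (4, 4) — LHS = 512, RHS = 128.
B: fails at (1, 3) — LHS = 4, RHS = -8.
C: holds — e.g. at (6, 7), both sides equal 13.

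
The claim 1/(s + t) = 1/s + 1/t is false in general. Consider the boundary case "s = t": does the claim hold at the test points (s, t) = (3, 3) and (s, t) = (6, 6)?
No, fails at both test points

At (3, 3): LHS = 1/6 ≠ RHS = 2/3
At (6, 6): LHS = 1/12 ≠ RHS = 1/3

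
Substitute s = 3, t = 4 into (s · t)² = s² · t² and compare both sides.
LHS = (3 · 4)² = 144
RHS = 3² · 4² = 144

LHS = RHS: the two sides agree.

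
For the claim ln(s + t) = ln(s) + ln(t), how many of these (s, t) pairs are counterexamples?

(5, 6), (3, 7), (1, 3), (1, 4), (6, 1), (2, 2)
5

Testing each pair:
(5, 6): LHS = ln(11) ≈ 2.398, RHS = ln(5) + ln(6) ≈ 3.401 → counterexample
(3, 7): LHS = ln(10) ≈ 2.303, RHS = ln(3) + ln(7) ≈ 3.045 → counterexample
(1, 3): LHS = ln(4) ≈ 1.386, RHS = ln(3) ≈ 1.099 → counterexample
(1, 4): LHS = ln(5) ≈ 1.609, RHS = ln(4) ≈ 1.386 → counterexample
(6, 1): LHS = ln(7) ≈ 1.946, RHS = ln(6) ≈ 1.792 → counterexample
(2, 2): LHS = ln(4) ≈ 1.386, RHS = 2·ln(2) ≈ 1.386 → satisfies claim

That makes 5 counterexamples.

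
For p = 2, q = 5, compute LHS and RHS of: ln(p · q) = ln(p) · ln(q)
LHS = ln(2 · 5) = ln(10) ≈ 2.303
RHS = ln(2) · ln(5) ≈ 1.116

LHS ≠ RHS (they differ by about 1.187), so the equation does not hold here.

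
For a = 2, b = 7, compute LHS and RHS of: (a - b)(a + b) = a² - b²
LHS = (2 - 7)(2 + 7) = -45
RHS = 2² - 7² = -45

LHS = RHS: the two sides agree.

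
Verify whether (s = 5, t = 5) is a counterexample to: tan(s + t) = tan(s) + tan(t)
Yes

Substituting s = 5, t = 5:
LHS = tan(5 + 5) = tan(10) ≈ 0.6484
RHS = tan(5) + tan(5) = 2·tan(5) ≈ -6.761

Since LHS ≠ RHS, this pair disproves the claim.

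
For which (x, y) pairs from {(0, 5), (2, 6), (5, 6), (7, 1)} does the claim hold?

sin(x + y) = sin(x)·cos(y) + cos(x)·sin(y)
Testing each pair:
(0, 5): LHS = sin(5) ≈ -0.9589, RHS = sin(5) ≈ -0.9589 → holds
(2, 6): LHS = sin(8) ≈ 0.9894, RHS = sin(6)·cos(2) + sin(2)·cos(6) ≈ 0.9894 → holds
(5, 6): LHS = sin(11) ≈ -1, RHS = sin(5)·cos(6) + sin(6)·cos(5) ≈ -1 → holds
(7, 1): LHS = sin(8) ≈ 0.9894, RHS = sin(7)·cos(1) + sin(1)·cos(7) ≈ 0.9894 → holds

Every pair satisfies the claim.

Answer: All pairs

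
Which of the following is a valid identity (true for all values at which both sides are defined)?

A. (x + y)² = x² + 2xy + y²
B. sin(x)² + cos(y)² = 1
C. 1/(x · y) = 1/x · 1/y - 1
A

A: holds — e.g. at (3, 7), both sides equal 100.
B: fails at (2, 4) — LHS = cos(4)² + sin(2)² ≈ 1.254, RHS = 1.
C: fails at (2, 2) — LHS = 1/4, RHS = -3/4.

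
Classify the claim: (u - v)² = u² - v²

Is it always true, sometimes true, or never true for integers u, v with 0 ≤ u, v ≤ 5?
It holds at (u, v) = (5, 0) (both sides equal 25), but fails at (u, v) = (0, 2) (LHS = 4, RHS = -4).

Answer: Sometimes true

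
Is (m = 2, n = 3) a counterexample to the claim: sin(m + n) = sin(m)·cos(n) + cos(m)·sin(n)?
Substituting m = 2, n = 3:
LHS = sin(2 + 3) = sin(5) ≈ -0.9589
RHS = sin(2)·cos(3) + cos(2)·sin(3) = sin(2)·cos(3) + sin(3)·cos(2) ≈ -0.9589

The sides agree, so this pair does not disprove the claim.

Answer: No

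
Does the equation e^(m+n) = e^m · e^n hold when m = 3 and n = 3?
Substituting m = 3, n = 3:

LHS = e^(3+3) = e^6 ≈ 403.4
RHS = e^3 · e^3 = e^6 ≈ 403.4

LHS = RHS, so the equation holds at this point.

Answer: Holds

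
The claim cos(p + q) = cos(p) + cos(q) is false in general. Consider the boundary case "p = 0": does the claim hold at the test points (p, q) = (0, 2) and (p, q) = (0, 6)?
At (0, 2): LHS = cos(2) ≈ -0.4161 ≠ RHS = cos(2) + 1 ≈ 0.5839
At (0, 6): LHS = cos(6) ≈ 0.9602 ≠ RHS = cos(6) + 1 ≈ 1.96

Answer: No, fails at both test points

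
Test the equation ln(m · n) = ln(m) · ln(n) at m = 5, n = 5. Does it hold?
Substituting m = 5, n = 5:

LHS = ln(5 · 5) = ln(25) ≈ 3.219
RHS = ln(5) · ln(5) = ln(5)² ≈ 2.59

LHS ≠ RHS, so the equation does not hold at this point.

Answer: Fails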